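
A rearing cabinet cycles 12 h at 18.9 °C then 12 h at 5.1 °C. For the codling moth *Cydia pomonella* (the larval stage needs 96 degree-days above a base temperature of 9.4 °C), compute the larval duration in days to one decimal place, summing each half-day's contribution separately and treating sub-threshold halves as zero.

20.2 days

Day half: max(0, 18.9 − 9.4) × 0.5 = 9.5 × 0.5 = 4.75 DD.
Night half: max(0, 5.1 − 9.4) × 0.5 = 0.0 × 0.5 = 0.00 DD.
Per 24 h: 4.75 DD/day.
Duration = 96 / 4.75 = 20.211 ≈ 20.2 days.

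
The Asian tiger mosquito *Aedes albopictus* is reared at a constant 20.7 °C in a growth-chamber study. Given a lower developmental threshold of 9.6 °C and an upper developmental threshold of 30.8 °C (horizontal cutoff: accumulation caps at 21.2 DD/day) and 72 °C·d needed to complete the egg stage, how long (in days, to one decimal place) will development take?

6.5 days

Daily accumulation = 20.7 − 9.6 = 11.1 DD/day.
Duration = 72 / 11.1 = 6.486 ≈ 6.5 days.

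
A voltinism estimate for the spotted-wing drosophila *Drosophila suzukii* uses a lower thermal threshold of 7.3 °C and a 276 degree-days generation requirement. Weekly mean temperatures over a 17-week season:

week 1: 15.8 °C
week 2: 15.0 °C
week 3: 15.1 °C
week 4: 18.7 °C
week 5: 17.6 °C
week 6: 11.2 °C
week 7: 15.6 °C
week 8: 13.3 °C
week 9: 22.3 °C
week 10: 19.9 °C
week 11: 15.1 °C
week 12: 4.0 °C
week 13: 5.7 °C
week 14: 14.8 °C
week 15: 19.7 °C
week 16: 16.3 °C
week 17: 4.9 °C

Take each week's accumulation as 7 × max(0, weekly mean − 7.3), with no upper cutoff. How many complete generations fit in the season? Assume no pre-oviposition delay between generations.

3 generations

Weekly DD (7 × max(0, T̄ − 7.3)): 59.5, 53.9, 54.6, 79.8, 72.1, 27.3, 58.1, 42.0, 105.0, 88.2, 54.6, 0.0, 0.0, 52.5, 86.8, 63.0, 0.0.
Season total = 897.4 DD.
Complete generations = ⌊897.4 / 276⌋ = 3.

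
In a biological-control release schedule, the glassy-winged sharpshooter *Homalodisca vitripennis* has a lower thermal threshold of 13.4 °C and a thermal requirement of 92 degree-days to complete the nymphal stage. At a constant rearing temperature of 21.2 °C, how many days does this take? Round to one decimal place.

11.8 days

Daily accumulation = 21.2 − 13.4 = 7.8 DD/day.
Duration = 92 / 7.8 = 11.795 ≈ 11.8 days.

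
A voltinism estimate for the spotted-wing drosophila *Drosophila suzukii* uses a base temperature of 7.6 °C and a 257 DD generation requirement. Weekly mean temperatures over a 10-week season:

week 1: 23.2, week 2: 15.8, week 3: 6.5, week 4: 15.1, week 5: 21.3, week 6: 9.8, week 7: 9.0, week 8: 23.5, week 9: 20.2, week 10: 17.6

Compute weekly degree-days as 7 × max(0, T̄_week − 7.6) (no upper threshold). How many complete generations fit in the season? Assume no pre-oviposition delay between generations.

Weekly DD (7 × max(0, T̄ − 7.6)): 109.2, 57.4, 0.0, 52.5, 95.9, 15.4, 9.8, 111.3, 88.2, 70.0.
Season total = 609.7 DD.
Complete generations = ⌊609.7 / 257⌋ = 2.

2 generations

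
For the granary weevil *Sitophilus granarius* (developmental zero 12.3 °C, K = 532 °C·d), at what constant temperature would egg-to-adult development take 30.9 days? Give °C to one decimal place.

Required daily accumulation = 532 / 30.9 = 17.217 DD/day.
T = T_base + 17.217 = 12.3 + 17.217 = 29.517 ≈ 29.5 °C.

29.5 °C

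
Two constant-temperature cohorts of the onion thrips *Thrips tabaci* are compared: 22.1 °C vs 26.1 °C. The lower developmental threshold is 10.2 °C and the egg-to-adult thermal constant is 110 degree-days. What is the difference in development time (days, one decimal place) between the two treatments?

At 22.1 °C: 110 / (22.1 − 10.2) = 110 / 11.9 = 9.244 d.
At 26.1 °C: 110 / (26.1 − 10.2) = 110 / 15.9 = 6.918 d.
Difference = |9.244 − 6.918| = 2.325 ≈ 2.3 days.

2.3 days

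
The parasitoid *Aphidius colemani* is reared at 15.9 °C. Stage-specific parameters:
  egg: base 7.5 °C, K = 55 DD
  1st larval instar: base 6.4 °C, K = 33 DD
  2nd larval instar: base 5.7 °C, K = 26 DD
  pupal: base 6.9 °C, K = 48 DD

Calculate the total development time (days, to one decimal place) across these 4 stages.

17.9 days

egg: 55 / (15.9 − 7.5) = 55 / 8.4 = 6.548 d.
1st larval instar: 33 / (15.9 − 6.4) = 33 / 9.5 = 3.474 d.
2nd larval instar: 26 / (15.9 − 5.7) = 26 / 10.2 = 2.549 d.
pupal: 48 / (15.9 − 6.9) = 48 / 9.0 = 5.333 d.
Sum = 17.904 ≈ 17.9 days.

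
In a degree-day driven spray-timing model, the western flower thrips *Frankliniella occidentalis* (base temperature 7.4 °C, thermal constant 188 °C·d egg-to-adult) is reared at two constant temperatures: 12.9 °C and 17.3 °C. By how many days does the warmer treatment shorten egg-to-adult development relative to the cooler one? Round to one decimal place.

At 12.9 °C: 188 / (12.9 − 7.4) = 188 / 5.5 = 34.182 d.
At 17.3 °C: 188 / (17.3 − 7.4) = 188 / 9.9 = 18.990 d.
Difference = |34.182 − 18.990| = 15.192 ≈ 15.2 days.

15.2 days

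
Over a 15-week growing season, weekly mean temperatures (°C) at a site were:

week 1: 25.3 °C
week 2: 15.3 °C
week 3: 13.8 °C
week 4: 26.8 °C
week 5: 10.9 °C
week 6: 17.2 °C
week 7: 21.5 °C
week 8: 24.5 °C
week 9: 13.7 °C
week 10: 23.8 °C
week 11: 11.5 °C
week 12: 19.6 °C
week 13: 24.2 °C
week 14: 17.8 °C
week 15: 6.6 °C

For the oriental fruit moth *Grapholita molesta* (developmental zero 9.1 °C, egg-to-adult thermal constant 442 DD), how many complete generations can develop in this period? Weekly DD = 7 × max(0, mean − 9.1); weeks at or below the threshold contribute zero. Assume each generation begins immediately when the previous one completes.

2 generations

Weekly DD (7 × max(0, T̄ − 9.1)): 113.4, 43.4, 32.9, 123.9, 12.6, 56.7, 86.8, 107.8, 32.2, 102.9, 16.8, 73.5, 105.7, 60.9, 0.0.
Season total = 969.5 DD.
Complete generations = ⌊969.5 / 442⌋ = 2.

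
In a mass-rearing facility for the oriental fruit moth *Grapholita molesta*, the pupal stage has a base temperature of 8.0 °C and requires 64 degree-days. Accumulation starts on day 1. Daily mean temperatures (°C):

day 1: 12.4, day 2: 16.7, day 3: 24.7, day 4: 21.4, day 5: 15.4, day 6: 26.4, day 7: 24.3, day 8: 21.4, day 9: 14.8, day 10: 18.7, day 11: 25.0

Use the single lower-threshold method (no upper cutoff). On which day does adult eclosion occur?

day 6

Daily DD above 8.0 °C: 4.4, 8.7, 16.7, 13.4, 7.4, 18.4, 16.3, 13.4, 6.8, 10.7, 17.0.
Cumulative: 4.4, 13.1, 29.8, 43.2, 50.6, 69.0, 85.3, 98.7, 105.5, 116.2, 133.2.
The total first reaches 64 DD on day 6.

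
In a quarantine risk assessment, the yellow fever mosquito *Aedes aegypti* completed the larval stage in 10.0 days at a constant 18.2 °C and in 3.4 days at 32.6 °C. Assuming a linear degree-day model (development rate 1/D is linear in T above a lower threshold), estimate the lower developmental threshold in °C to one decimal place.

10.8 °C

Equal thermal constants: D₁(T₁ − T_b) = D₂(T₂ − T_b).
10.0·(18.2 − T_b) = 3.4·(32.6 − T_b)
T_b = (10.0·18.2 − 3.4·32.6) / (10.0 − 3.4) = 71.16 / 6.6 = 10.782 °C ≈ 10.8 °C.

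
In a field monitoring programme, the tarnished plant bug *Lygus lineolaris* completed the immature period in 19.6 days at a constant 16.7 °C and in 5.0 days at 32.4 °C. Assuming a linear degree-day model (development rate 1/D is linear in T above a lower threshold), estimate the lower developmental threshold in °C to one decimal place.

Equal thermal constants: D₁(T₁ − T_b) = D₂(T₂ − T_b).
19.6·(16.7 − T_b) = 5.0·(32.4 − T_b)
T_b = (19.6·16.7 − 5.0·32.4) / (19.6 − 5.0) = 165.32 / 14.6 = 11.323 °C ≈ 11.3 °C.

11.3 °C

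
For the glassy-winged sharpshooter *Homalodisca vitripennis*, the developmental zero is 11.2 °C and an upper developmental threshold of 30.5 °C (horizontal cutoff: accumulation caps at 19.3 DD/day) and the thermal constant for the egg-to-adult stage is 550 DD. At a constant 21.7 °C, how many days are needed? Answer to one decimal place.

Daily accumulation = 21.7 − 11.2 = 10.5 DD/day.
Duration = 550 / 10.5 = 52.381 ≈ 52.4 days.

52.4 days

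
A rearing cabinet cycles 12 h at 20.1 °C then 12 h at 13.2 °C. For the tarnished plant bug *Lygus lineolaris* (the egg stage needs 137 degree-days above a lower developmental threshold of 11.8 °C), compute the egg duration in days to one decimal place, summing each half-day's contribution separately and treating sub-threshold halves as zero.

28.2 days

Day half: max(0, 20.1 − 11.8) × 0.5 = 8.3 × 0.5 = 4.15 DD.
Night half: max(0, 13.2 − 11.8) × 0.5 = 1.4 × 0.5 = 0.70 DD.
Per 24 h: 4.85 DD/day.
Duration = 137 / 4.85 = 28.247 ≈ 28.2 days.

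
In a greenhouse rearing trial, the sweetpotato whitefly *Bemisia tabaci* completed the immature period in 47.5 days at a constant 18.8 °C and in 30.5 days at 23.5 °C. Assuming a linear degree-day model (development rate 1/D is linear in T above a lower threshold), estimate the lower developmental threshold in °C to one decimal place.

Under the model K = D·(T − T_b), so D₁·(T₁ − T_b) = D₂·(T₂ − T_b).
47.5·(18.8 − T_b) = 30.5·(23.5 − T_b)
T_b = (47.5·18.8 − 30.5·23.5) / (47.5 − 30.5) = 176.25 / 17.0 = 10.368 °C ≈ 10.4 °C.

10.4 °C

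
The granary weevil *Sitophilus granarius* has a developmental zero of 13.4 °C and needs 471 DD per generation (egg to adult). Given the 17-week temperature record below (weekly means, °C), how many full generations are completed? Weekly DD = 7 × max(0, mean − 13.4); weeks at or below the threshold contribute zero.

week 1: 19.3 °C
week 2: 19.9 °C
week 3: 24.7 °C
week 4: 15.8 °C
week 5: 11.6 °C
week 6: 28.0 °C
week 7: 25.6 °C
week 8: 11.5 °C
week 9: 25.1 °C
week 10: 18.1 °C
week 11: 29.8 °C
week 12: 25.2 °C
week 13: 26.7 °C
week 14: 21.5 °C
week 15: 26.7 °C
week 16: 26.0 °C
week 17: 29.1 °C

2 generations

Weekly DD (7 × max(0, T̄ − 13.4)): 41.3, 45.5, 79.1, 16.8, 0.0, 102.2, 85.4, 0.0, 81.9, 32.9, 114.8, 82.6, 93.1, 56.7, 93.1, 88.2, 109.9.
Season total = 1123.5 DD.
Complete generations = ⌊1123.5 / 471⌋ = 2.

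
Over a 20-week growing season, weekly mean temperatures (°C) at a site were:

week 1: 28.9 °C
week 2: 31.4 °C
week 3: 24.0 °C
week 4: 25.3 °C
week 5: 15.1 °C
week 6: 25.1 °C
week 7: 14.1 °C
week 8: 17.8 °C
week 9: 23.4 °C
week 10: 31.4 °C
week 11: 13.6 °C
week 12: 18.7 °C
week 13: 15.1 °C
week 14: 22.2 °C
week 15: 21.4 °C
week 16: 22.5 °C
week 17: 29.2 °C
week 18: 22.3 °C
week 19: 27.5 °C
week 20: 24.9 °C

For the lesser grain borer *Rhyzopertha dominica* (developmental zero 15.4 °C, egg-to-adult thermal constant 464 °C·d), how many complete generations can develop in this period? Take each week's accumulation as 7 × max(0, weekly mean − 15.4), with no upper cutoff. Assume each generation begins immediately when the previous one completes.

Weekly DD (7 × max(0, T̄ − 15.4)): 94.5, 112.0, 60.2, 69.3, 0.0, 67.9, 0.0, 16.8, 56.0, 112.0, 0.0, 23.1, 0.0, 47.6, 42.0, 49.7, 96.6, 48.3, 84.7, 66.5.
Season total = 1047.2 DD.
Complete generations = ⌊1047.2 / 464⌋ = 2.

2 generations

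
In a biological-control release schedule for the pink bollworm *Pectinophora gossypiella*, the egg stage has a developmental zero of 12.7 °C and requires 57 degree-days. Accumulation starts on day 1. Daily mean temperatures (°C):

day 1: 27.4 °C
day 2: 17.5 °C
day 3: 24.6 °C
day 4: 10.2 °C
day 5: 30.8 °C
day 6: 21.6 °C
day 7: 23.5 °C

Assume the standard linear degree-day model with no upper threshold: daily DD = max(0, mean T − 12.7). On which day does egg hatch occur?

Daily DD above 12.7 °C: 14.7, 4.8, 11.9, 0.0, 18.1, 8.9, 10.8.
Cumulative: 14.7, 19.5, 31.4, 31.4, 49.5, 58.4, 69.2.
The total first reaches 57 DD on day 6.

day 6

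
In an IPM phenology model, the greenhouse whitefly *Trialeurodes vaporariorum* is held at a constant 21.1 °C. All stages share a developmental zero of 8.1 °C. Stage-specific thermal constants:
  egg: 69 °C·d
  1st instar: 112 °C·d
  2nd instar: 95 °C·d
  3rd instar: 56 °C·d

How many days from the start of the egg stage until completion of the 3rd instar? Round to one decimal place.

Daily accumulation at 21.1 °C = 21.1 − 8.1 = 13.0 DD/day.
Total K = 69 + 112 + 95 + 56 = 332 DD.
Total duration = 332 / 13.0 = 25.538 ≈ 25.5 days.

25.5 days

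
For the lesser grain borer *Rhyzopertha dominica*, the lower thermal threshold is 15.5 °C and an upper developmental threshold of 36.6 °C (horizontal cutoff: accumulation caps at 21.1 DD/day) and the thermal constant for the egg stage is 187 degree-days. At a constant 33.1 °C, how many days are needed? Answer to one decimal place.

10.6 days

Daily accumulation = 33.1 − 15.5 = 17.6 DD/day.
Duration = 187 / 17.6 = 10.625 ≈ 10.6 days.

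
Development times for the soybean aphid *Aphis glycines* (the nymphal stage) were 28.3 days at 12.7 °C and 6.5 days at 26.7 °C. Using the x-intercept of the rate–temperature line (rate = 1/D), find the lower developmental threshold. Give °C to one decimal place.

Under the model K = D·(T − T_b), so D₁·(T₁ − T_b) = D₂·(T₂ − T_b).
28.3·(12.7 − T_b) = 6.5·(26.7 − T_b)
T_b = (28.3·12.7 − 6.5·26.7) / (28.3 − 6.5) = 185.86 / 21.8 = 8.526 °C ≈ 8.5 °C.

8.5 °C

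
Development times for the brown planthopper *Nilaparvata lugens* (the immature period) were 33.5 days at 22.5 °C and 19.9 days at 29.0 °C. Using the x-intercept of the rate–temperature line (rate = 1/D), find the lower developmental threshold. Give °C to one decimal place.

Under the model K = D·(T − T_b), so D₁·(T₁ − T_b) = D₂·(T₂ − T_b).
33.5·(22.5 − T_b) = 19.9·(29.0 − T_b)
T_b = (33.5·22.5 − 19.9·29.0) / (33.5 − 19.9) = 176.65 / 13.6 = 12.989 °C ≈ 13.0 °C.

13.0 °C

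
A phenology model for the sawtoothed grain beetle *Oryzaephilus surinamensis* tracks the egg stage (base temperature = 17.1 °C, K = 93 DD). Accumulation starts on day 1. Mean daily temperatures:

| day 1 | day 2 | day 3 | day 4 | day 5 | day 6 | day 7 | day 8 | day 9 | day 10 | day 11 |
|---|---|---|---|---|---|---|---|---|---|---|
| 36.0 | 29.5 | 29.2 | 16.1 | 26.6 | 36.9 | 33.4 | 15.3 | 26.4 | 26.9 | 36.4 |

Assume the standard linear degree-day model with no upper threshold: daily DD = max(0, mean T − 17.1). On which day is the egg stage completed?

Daily DD above 17.1 °C: 18.9, 12.4, 12.1, 0.0, 9.5, 19.8, 16.3, 0.0, 9.3, 9.8, 19.3.
Cumulative: 18.9, 31.3, 43.4, 43.4, 52.9, 72.7, 89.0, 89.0, 98.3, 108.1, 127.4.
The total first reaches 93 DD on day 9.

day 9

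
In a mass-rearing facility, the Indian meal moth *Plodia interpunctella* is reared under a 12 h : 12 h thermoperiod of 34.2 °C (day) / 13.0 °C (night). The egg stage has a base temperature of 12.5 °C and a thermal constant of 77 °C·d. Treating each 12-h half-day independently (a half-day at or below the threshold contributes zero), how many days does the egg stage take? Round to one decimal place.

Day half: max(0, 34.2 − 12.5) × 0.5 = 21.7 × 0.5 = 10.85 DD.
Night half: max(0, 13.0 − 12.5) × 0.5 = 0.5 × 0.5 = 0.25 DD.
Per 24 h: 11.10 DD/day.
Duration = 77 / 11.10 = 6.937 ≈ 6.9 days.

6.9 days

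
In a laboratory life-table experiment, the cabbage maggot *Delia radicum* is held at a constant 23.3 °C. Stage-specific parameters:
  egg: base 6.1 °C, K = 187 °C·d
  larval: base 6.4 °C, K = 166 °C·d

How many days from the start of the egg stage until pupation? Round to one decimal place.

20.7 days

egg: 187 / (23.3 − 6.1) = 187 / 17.2 = 10.872 d.
larval: 166 / (23.3 − 6.4) = 166 / 16.9 = 9.822 d.
Sum = 20.695 ≈ 20.7 days.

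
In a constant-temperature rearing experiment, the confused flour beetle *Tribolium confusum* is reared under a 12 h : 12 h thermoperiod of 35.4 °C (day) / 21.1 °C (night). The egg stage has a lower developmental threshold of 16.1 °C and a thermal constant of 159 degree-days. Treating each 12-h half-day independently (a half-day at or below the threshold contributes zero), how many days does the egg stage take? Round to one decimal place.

13.1 days

Day half: max(0, 35.4 − 16.1) × 0.5 = 19.3 × 0.5 = 9.65 DD.
Night half: max(0, 21.1 − 16.1) × 0.5 = 5.0 × 0.5 = 2.50 DD.
Per 24 h: 12.15 DD/day.
Duration = 159 / 12.15 = 13.086 ≈ 13.1 days.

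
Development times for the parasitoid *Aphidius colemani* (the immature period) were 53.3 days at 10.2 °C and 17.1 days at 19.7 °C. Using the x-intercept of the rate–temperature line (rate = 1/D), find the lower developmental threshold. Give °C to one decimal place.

Under the model K = D·(T − T_b), so D₁·(T₁ − T_b) = D₂·(T₂ − T_b).
53.3·(10.2 − T_b) = 17.1·(19.7 − T_b)
T_b = (53.3·10.2 − 17.1·19.7) / (53.3 − 17.1) = 206.79 / 36.2 = 5.712 °C ≈ 5.7 °C.

5.7 °C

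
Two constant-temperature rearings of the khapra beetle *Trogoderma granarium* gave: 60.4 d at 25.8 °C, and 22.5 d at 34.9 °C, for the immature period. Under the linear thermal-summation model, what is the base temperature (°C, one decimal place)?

Equal thermal constants: D₁(T₁ − T_b) = D₂(T₂ − T_b).
60.4·(25.8 − T_b) = 22.5·(34.9 − T_b)
T_b = (60.4·25.8 − 22.5·34.9) / (60.4 − 22.5) = 773.07 / 37.9 = 20.398 °C ≈ 20.4 °C.

20.4 °C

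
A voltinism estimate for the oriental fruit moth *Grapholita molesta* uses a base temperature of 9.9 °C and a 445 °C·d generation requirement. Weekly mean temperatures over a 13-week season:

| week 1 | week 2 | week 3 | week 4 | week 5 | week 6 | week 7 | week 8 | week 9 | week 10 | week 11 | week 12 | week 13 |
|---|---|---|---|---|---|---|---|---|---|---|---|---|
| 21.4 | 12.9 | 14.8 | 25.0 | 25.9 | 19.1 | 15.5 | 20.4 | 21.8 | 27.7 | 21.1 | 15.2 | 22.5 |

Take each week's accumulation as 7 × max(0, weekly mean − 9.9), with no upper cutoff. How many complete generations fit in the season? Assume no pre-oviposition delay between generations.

2 generations

Weekly DD (7 × max(0, T̄ − 9.9)): 80.5, 21.0, 34.3, 105.7, 112.0, 64.4, 39.2, 73.5, 83.3, 124.6, 78.4, 37.1, 88.2.
Season total = 942.2 DD.
Complete generations = ⌊942.2 / 445⌋ = 2.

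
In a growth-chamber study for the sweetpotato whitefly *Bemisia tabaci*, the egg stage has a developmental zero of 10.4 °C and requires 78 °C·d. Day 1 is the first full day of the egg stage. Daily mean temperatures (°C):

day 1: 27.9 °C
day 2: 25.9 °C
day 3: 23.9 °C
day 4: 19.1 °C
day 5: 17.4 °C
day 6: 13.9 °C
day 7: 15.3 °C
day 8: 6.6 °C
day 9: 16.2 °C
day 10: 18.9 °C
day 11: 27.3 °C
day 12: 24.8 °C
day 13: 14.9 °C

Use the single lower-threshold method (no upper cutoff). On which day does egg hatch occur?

Daily DD above 10.4 °C: 17.5, 15.5, 13.5, 8.7, 7.0, 3.5, 4.9, 0.0, 5.8, 8.5, 16.9, 14.4, 4.5.
Cumulative: 17.5, 33.0, 46.5, 55.2, 62.2, 65.7, 70.6, 70.6, 76.4, 84.9, 101.8, 116.2, 120.7.
The total first reaches 78 DD on day 10.

day 10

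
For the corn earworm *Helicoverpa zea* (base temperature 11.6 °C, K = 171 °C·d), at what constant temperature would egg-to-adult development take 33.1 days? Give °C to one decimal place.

16.8 °C

Required daily accumulation = 171 / 33.1 = 5.166 DD/day.
T = T_base + 5.166 = 11.6 + 5.166 = 16.766 ≈ 16.8 °C.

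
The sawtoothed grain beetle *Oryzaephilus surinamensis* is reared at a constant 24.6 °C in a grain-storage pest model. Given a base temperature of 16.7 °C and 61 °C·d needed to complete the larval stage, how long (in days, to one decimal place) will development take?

7.7 days

Daily accumulation = 24.6 − 16.7 = 7.9 DD/day.
Duration = 61 / 7.9 = 7.722 ≈ 7.7 days.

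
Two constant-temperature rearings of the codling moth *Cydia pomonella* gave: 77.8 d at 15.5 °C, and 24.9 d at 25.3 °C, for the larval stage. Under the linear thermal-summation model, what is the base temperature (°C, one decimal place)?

Linear rate model ⇒ the product D·(T − T_b) is constant across temperatures.
77.8·(15.5 − T_b) = 24.9·(25.3 − T_b)
T_b = (77.8·15.5 − 24.9·25.3) / (77.8 − 24.9) = 575.93 / 52.9 = 10.887 °C ≈ 10.9 °C.

10.9 °C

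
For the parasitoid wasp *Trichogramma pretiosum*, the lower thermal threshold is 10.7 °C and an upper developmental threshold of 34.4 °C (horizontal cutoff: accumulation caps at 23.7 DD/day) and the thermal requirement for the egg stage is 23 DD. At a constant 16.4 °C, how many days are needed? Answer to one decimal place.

4.0 days

Daily accumulation = 16.4 − 10.7 = 5.7 DD/day.
Duration = 23 / 5.7 = 4.035 ≈ 4.0 days.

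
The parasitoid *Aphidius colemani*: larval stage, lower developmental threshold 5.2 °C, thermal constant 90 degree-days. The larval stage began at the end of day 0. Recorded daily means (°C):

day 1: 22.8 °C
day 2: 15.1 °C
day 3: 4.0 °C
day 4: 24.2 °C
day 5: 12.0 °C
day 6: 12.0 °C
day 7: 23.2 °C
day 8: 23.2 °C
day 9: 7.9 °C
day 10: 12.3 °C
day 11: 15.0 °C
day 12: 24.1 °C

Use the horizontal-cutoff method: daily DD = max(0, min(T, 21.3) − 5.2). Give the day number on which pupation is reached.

Daily DD above 5.2 °C (capped at 16.1): 16.1, 9.9, 0.0, 16.1, 6.8, 6.8, 16.1, 16.1, 2.7, 7.1, 9.8, 16.1.
Cumulative: 16.1, 26.0, 26.0, 42.1, 48.9, 55.7, 71.8, 87.9, 90.6, 97.7, 107.5, 123.6.
The total first reaches 90 DD on day 9.

day 9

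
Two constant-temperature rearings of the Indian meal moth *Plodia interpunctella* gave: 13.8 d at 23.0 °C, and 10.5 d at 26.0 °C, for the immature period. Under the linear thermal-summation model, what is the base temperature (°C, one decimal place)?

Equal thermal constants: D₁(T₁ − T_b) = D₂(T₂ − T_b).
13.8·(23.0 − T_b) = 10.5·(26.0 − T_b)
T_b = (13.8·23.0 − 10.5·26.0) / (13.8 − 10.5) = 44.40 / 3.3 = 13.455 °C ≈ 13.5 °C.

13.5 °C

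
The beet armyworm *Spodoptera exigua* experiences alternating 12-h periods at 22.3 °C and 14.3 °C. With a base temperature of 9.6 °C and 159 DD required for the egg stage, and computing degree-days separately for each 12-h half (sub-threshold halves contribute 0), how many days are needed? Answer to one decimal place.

18.3 days

Day half: max(0, 22.3 − 9.6) × 0.5 = 12.7 × 0.5 = 6.35 DD.
Night half: max(0, 14.3 − 9.6) × 0.5 = 4.7 × 0.5 = 2.35 DD.
Per 24 h: 8.70 DD/day.
Duration = 159 / 8.70 = 18.276 ≈ 18.3 days.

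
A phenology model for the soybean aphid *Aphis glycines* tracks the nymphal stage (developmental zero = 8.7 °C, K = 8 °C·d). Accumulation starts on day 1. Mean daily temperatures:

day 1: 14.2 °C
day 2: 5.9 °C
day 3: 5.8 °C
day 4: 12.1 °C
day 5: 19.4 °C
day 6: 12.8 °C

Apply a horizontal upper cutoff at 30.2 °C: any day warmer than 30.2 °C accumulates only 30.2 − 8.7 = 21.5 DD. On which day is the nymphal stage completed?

Daily DD above 8.7 °C (capped at 21.5): 5.5, 0.0, 0.0, 3.4, 10.7, 4.1.
Cumulative: 5.5, 5.5, 5.5, 8.9, 19.6, 23.7.
The total first reaches 8 DD on day 4.

day 4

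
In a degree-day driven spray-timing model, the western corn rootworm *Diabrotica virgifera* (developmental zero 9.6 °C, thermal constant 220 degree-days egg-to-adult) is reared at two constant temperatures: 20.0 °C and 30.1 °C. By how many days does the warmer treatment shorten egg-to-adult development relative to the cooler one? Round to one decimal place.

At 20.0 °C: 220 / (20.0 − 9.6) = 220 / 10.4 = 21.154 d.
At 30.1 °C: 220 / (30.1 − 9.6) = 220 / 20.5 = 10.732 d.
Difference = |21.154 − 10.732| = 10.422 ≈ 10.4 days.

10.4 days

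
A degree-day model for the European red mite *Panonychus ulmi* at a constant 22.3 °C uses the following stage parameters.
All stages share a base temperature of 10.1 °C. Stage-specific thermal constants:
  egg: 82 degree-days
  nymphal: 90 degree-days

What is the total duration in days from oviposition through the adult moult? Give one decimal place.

Daily accumulation at 22.3 °C = 22.3 − 10.1 = 12.2 DD/day.
Total K = 82 + 90 = 172 DD.
Total duration = 172 / 12.2 = 14.098 ≈ 14.1 days.

14.1 days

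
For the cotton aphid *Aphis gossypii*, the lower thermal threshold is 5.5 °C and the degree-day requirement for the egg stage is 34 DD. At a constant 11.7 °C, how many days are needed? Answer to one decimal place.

Daily accumulation = 11.7 − 5.5 = 6.2 DD/day.
Duration = 34 / 6.2 = 5.484 ≈ 5.5 days.

5.5 days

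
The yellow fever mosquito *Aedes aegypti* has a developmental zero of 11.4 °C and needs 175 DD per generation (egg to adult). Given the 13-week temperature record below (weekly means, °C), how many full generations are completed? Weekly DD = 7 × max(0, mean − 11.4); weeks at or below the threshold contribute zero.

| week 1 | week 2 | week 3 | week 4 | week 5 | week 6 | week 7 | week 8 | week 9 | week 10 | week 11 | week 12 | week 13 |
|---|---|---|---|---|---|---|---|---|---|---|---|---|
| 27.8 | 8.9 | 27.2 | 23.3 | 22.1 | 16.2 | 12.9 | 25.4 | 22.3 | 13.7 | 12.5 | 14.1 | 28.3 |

4 generations

Weekly DD (7 × max(0, T̄ − 11.4)): 114.8, 0.0, 110.6, 83.3, 74.9, 33.6, 10.5, 98.0, 76.3, 16.1, 7.7, 18.9, 118.3.
Season total = 763.0 DD.
Complete generations = ⌊763.0 / 175⌋ = 4.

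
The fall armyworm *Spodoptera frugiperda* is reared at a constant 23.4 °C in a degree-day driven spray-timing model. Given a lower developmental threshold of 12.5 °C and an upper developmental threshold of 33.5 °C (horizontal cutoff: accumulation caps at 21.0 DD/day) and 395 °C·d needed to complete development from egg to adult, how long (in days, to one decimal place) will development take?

Daily accumulation = 23.4 − 12.5 = 10.9 DD/day.
Duration = 395 / 10.9 = 36.239 ≈ 36.2 days.

36.2 days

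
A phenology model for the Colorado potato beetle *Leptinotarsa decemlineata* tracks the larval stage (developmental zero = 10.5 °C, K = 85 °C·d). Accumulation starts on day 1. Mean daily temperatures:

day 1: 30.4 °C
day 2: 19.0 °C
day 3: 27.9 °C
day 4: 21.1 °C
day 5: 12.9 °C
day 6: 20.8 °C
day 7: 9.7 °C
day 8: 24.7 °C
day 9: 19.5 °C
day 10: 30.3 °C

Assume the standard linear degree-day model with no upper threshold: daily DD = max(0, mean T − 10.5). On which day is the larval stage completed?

day 9

Daily DD above 10.5 °C: 19.9, 8.5, 17.4, 10.6, 2.4, 10.3, 0.0, 14.2, 9.0, 19.8.
Cumulative: 19.9, 28.4, 45.8, 56.4, 58.8, 69.1, 69.1, 83.3, 92.3, 112.1.
The total first reaches 85 DD on day 9.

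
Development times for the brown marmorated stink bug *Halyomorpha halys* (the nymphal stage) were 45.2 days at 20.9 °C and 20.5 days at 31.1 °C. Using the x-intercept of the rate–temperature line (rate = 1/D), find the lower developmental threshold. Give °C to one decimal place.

12.4 °C

Under the model K = D·(T − T_b), so D₁·(T₁ − T_b) = D₂·(T₂ − T_b).
45.2·(20.9 − T_b) = 20.5·(31.1 − T_b)
T_b = (45.2·20.9 − 20.5·31.1) / (45.2 − 20.5) = 307.13 / 24.7 = 12.434 °C ≈ 12.4 °C.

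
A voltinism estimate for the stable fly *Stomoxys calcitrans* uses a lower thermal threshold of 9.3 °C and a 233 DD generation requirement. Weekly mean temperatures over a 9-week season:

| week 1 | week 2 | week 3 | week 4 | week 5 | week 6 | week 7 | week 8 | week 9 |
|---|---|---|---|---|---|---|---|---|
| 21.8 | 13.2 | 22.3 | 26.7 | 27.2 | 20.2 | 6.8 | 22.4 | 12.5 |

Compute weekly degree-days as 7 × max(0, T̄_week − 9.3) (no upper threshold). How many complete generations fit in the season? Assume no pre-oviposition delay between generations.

Weekly DD (7 × max(0, T̄ − 9.3)): 87.5, 27.3, 91.0, 121.8, 125.3, 76.3, 0.0, 91.7, 22.4.
Season total = 643.3 DD.
Complete generations = ⌊643.3 / 233⌋ = 2.

2 generations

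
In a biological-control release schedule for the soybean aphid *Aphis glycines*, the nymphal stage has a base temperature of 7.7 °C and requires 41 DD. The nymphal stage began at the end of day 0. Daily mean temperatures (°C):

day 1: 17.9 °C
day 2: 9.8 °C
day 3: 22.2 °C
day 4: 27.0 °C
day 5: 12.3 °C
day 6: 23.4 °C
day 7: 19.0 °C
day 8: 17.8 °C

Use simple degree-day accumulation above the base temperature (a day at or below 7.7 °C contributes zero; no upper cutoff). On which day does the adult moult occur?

day 4

Daily DD above 7.7 °C: 10.2, 2.1, 14.5, 19.3, 4.6, 15.7, 11.3, 10.1.
Cumulative: 10.2, 12.3, 26.8, 46.1, 50.7, 66.4, 77.7, 87.8.
The total first reaches 41 DD on day 4.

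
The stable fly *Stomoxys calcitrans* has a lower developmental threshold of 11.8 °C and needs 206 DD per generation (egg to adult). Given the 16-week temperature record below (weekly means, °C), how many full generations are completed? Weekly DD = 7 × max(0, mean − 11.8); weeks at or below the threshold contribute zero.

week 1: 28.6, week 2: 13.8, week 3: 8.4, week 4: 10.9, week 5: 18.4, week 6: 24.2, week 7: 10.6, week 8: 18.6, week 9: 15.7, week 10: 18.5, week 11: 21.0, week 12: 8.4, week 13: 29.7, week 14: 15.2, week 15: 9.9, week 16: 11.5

Weekly DD (7 × max(0, T̄ − 11.8)): 117.6, 14.0, 0.0, 0.0, 46.2, 86.8, 0.0, 47.6, 27.3, 46.9, 64.4, 0.0, 125.3, 23.8, 0.0, 0.0.
Season total = 599.9 DD.
Complete generations = ⌊599.9 / 206⌋ = 2.

2 generations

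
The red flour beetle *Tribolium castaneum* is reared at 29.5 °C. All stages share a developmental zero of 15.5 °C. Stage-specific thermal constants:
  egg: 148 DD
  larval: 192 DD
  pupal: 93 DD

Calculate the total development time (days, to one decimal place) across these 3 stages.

30.9 days

Daily accumulation at 29.5 °C = 29.5 − 15.5 = 14.0 DD/day.
Total K = 148 + 192 + 93 = 433 DD.
Total duration = 433 / 14.0 = 30.929 ≈ 30.9 days.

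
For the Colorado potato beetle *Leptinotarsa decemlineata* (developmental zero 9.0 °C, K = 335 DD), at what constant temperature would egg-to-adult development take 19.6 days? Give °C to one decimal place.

26.1 °C

Required daily accumulation = 335 / 19.6 = 17.092 DD/day.
T = T_base + 17.092 = 9.0 + 17.092 = 26.092 ≈ 26.1 °C.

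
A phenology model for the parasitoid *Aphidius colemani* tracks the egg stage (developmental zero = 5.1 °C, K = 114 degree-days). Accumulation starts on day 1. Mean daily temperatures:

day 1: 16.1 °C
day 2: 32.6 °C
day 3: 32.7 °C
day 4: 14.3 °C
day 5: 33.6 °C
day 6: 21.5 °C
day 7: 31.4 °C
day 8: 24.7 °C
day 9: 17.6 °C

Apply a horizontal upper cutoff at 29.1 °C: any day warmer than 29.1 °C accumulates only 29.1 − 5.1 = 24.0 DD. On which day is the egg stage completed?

Daily DD above 5.1 °C (capped at 24.0): 11.0, 24.0, 24.0, 9.2, 24.0, 16.4, 24.0, 19.6, 12.5.
Cumulative: 11.0, 35.0, 59.0, 68.2, 92.2, 108.6, 132.6, 152.2, 164.7.
The total first reaches 114 DD on day 7.

day 7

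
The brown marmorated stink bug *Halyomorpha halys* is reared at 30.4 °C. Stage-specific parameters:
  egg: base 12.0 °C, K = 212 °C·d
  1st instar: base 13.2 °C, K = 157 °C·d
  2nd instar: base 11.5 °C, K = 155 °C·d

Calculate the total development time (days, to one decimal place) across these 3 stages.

28.9 days

egg: 212 / (30.4 − 12.0) = 212 / 18.4 = 11.522 d.
1st instar: 157 / (30.4 − 13.2) = 157 / 17.2 = 9.128 d.
2nd instar: 155 / (30.4 − 11.5) = 155 / 18.9 = 8.201 d.
Sum = 28.851 ≈ 28.9 days.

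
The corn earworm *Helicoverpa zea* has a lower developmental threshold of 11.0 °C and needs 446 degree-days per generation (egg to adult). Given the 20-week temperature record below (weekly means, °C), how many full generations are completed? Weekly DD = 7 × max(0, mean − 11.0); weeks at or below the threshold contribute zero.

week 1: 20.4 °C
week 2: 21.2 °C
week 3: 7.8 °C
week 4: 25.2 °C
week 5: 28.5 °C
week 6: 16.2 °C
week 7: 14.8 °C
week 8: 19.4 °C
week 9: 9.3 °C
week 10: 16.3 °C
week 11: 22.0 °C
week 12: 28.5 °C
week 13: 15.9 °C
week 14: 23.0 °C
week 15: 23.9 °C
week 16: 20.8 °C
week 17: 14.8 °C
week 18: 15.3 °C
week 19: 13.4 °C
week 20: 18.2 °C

Weekly DD (7 × max(0, T̄ − 11.0)): 65.8, 71.4, 0.0, 99.4, 122.5, 36.4, 26.6, 58.8, 0.0, 37.1, 77.0, 122.5, 34.3, 84.0, 90.3, 68.6, 26.6, 30.1, 16.8, 50.4.
Season total = 1118.6 DD.
Complete generations = ⌊1118.6 / 446⌋ = 2.

2 generations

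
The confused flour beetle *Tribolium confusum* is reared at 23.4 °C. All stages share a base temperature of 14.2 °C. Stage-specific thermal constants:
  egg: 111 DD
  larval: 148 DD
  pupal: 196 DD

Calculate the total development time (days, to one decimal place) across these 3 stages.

Daily accumulation at 23.4 °C = 23.4 − 14.2 = 9.2 DD/day.
Total K = 111 + 148 + 196 = 455 DD.
Total duration = 455 / 9.2 = 49.457 ≈ 49.5 days.

49.5 days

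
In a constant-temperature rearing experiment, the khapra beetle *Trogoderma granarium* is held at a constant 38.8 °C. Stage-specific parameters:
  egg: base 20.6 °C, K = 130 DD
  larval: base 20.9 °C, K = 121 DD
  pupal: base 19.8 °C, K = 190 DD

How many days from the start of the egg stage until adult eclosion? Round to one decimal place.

23.9 days

egg: 130 / (38.8 − 20.6) = 130 / 18.2 = 7.143 d.
larval: 121 / (38.8 − 20.9) = 121 / 17.9 = 6.760 d.
pupal: 190 / (38.8 − 19.8) = 190 / 19.0 = 10.000 d.
Sum = 23.903 ≈ 23.9 days.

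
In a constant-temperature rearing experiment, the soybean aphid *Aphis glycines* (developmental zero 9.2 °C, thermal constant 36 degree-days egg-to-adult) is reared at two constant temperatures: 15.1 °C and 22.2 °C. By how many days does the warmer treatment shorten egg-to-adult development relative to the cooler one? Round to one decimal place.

3.3 days

At 15.1 °C: 36 / (15.1 − 9.2) = 36 / 5.9 = 6.102 d.
At 22.2 °C: 36 / (22.2 − 9.2) = 36 / 13.0 = 2.769 d.
Difference = |6.102 − 2.769| = 3.332 ≈ 3.3 days.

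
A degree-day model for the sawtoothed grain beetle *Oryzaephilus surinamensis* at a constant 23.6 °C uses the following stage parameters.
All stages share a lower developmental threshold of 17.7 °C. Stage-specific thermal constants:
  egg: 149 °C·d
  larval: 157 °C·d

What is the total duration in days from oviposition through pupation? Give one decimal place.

Daily accumulation at 23.6 °C = 23.6 − 17.7 = 5.9 DD/day.
Total K = 149 + 157 = 306 DD.
Total duration = 306 / 5.9 = 51.864 ≈ 51.9 days.

51.9 days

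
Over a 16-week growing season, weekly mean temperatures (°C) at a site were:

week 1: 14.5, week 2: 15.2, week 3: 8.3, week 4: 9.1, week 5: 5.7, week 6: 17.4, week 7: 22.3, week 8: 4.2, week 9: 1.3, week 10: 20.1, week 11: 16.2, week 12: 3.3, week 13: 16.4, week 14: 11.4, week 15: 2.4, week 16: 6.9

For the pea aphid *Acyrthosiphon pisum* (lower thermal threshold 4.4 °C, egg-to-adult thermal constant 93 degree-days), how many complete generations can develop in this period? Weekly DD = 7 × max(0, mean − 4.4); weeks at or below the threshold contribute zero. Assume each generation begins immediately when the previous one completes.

8 generations

Weekly DD (7 × max(0, T̄ − 4.4)): 70.7, 75.6, 27.3, 32.9, 9.1, 91.0, 125.3, 0.0, 0.0, 109.9, 82.6, 0.0, 84.0, 49.0, 0.0, 17.5.
Season total = 774.9 DD.
Complete generations = ⌊774.9 / 93⌋ = 8.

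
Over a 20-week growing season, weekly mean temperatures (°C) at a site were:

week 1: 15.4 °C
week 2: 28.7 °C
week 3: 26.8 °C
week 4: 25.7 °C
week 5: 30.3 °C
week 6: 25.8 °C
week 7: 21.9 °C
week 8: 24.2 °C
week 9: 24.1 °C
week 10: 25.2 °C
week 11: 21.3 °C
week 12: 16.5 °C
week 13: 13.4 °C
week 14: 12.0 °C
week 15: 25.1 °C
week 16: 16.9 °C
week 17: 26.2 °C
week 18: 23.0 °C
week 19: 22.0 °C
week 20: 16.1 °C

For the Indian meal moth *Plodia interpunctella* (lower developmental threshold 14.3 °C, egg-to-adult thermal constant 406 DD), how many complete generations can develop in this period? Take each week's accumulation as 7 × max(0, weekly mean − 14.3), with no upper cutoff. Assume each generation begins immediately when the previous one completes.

2 generations

Weekly DD (7 × max(0, T̄ − 14.3)): 7.7, 100.8, 87.5, 79.8, 112.0, 80.5, 53.2, 69.3, 68.6, 76.3, 49.0, 15.4, 0.0, 0.0, 75.6, 18.2, 83.3, 60.9, 53.9, 12.6.
Season total = 1104.6 DD.
Complete generations = ⌊1104.6 / 406⌋ = 2.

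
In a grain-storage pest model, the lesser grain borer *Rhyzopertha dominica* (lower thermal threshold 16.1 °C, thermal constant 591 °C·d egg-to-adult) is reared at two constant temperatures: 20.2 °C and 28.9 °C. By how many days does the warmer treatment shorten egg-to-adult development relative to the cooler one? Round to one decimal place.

98.0 days

At 20.2 °C: 591 / (20.2 − 16.1) = 591 / 4.1 = 144.146 d.
At 28.9 °C: 591 / (28.9 − 16.1) = 591 / 12.8 = 46.172 d.
Difference = |144.146 − 46.172| = 97.974 ≈ 98.0 days.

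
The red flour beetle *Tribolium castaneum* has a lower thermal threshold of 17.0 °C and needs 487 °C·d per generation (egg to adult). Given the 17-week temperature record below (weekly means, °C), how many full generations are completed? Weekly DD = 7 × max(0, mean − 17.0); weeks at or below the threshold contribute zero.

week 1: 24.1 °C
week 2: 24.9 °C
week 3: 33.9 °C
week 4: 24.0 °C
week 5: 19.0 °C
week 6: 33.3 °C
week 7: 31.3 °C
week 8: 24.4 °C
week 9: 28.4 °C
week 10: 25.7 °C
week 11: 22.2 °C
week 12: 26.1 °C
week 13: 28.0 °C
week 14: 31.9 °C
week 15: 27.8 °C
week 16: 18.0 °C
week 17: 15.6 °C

2 generations

Weekly DD (7 × max(0, T̄ − 17.0)): 49.7, 55.3, 118.3, 49.0, 14.0, 114.1, 100.1, 51.8, 79.8, 60.9, 36.4, 63.7, 77.0, 104.3, 75.6, 7.0, 0.0.
Season total = 1057.0 DD.
Complete generations = ⌊1057.0 / 487⌋ = 2.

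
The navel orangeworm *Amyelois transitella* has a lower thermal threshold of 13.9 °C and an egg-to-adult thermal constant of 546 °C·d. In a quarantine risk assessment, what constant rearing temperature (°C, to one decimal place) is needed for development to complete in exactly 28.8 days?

32.9 °C

Required daily accumulation = 546 / 28.8 = 18.958 DD/day.
T = T_base + 18.958 = 13.9 + 18.958 = 32.858 ≈ 32.9 °C.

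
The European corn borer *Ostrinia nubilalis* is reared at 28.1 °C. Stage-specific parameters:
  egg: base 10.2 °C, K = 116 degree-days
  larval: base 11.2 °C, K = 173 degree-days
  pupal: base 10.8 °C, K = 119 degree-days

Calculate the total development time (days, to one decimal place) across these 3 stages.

egg: 116 / (28.1 − 10.2) = 116 / 17.9 = 6.480 d.
larval: 173 / (28.1 − 11.2) = 173 / 16.9 = 10.237 d.
pupal: 119 / (28.1 − 10.8) = 119 / 17.3 = 6.879 d.
Sum = 23.596 ≈ 23.6 days.

23.6 days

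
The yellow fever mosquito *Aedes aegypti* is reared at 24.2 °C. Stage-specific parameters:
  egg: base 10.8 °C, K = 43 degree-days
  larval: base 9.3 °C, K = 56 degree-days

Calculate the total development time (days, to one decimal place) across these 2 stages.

7.0 days

egg: 43 / (24.2 − 10.8) = 43 / 13.4 = 3.209 d.
larval: 56 / (24.2 − 9.3) = 56 / 14.9 = 3.758 d.
Sum = 6.967 ≈ 7.0 days.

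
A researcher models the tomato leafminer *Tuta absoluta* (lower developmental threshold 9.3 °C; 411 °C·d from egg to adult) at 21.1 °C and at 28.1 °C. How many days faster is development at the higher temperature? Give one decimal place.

At 21.1 °C: 411 / (21.1 − 9.3) = 411 / 11.8 = 34.831 d.
At 28.1 °C: 411 / (28.1 − 9.3) = 411 / 18.8 = 21.862 d.
Difference = |34.831 − 21.862| = 12.969 ≈ 13.0 days.

13.0 days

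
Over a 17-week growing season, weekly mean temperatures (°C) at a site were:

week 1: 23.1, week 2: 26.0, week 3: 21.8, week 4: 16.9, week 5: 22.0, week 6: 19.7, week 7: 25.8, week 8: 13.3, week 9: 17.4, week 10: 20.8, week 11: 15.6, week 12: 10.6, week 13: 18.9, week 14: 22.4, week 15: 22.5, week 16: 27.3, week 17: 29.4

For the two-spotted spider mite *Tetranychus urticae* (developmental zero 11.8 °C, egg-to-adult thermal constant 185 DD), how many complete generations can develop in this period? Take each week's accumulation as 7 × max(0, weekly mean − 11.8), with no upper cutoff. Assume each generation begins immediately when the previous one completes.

5 generations

Weekly DD (7 × max(0, T̄ − 11.8)): 79.1, 99.4, 70.0, 35.7, 71.4, 55.3, 98.0, 10.5, 39.2, 63.0, 26.6, 0.0, 49.7, 74.2, 74.9, 108.5, 123.2.
Season total = 1078.7 DD.
Complete generations = ⌊1078.7 / 185⌋ = 5.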